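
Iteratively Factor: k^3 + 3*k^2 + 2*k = (k + 2)*(k^2 + k) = k*(k + 2)*(k + 1)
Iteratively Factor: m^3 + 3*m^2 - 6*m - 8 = (m + 1)*(m^2 + 2*m - 8) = (m - 2)*(m + 1)*(m + 4)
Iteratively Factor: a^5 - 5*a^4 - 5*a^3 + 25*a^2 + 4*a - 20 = (a - 1)*(a^4 - 4*a^3 - 9*a^2 + 16*a + 20) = (a - 2)*(a - 1)*(a^3 - 2*a^2 - 13*a - 10) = (a - 2)*(a - 1)*(a + 2)*(a^2 - 4*a - 5) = (a - 5)*(a - 2)*(a - 1)*(a + 2)*(a + 1)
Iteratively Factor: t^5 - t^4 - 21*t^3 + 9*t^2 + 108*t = (t)*(t^4 - t^3 - 21*t^2 + 9*t + 108) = t*(t + 3)*(t^3 - 4*t^2 - 9*t + 36) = t*(t - 3)*(t + 3)*(t^2 - t - 12) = t*(t - 4)*(t - 3)*(t + 3)*(t + 3)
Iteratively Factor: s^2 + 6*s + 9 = (s + 3)*(s + 3)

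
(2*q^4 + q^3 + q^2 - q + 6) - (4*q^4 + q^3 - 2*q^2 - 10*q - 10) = -2*q^4 + 3*q^2 + 9*q + 16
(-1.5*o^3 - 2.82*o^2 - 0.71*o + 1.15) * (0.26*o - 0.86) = -0.39*o^4 + 0.5568*o^3 + 2.2406*o^2 + 0.9096*o - 0.989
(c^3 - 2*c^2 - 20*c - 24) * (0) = 0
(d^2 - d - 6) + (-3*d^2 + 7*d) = -2*d^2 + 6*d - 6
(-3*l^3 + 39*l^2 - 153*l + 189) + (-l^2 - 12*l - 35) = -3*l^3 + 38*l^2 - 165*l + 154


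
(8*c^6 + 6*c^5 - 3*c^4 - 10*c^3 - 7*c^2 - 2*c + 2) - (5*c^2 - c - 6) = 8*c^6 + 6*c^5 - 3*c^4 - 10*c^3 - 12*c^2 - c + 8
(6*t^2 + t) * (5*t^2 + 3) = 30*t^4 + 5*t^3 + 18*t^2 + 3*t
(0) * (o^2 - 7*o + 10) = 0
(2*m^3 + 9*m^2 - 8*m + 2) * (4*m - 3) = 8*m^4 + 30*m^3 - 59*m^2 + 32*m - 6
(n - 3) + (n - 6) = 2*n - 9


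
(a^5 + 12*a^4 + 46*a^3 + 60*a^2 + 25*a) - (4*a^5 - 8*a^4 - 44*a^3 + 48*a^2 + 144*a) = -3*a^5 + 20*a^4 + 90*a^3 + 12*a^2 - 119*a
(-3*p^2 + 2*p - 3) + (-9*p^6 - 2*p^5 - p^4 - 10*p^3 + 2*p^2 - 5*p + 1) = -9*p^6 - 2*p^5 - p^4 - 10*p^3 - p^2 - 3*p - 2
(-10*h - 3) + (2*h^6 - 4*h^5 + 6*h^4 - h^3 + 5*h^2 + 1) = 2*h^6 - 4*h^5 + 6*h^4 - h^3 + 5*h^2 - 10*h - 2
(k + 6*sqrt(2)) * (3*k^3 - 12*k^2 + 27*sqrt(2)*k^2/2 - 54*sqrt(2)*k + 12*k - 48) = 3*k^4 - 12*k^3 + 63*sqrt(2)*k^3/2 - 126*sqrt(2)*k^2 + 174*k^2 - 696*k + 72*sqrt(2)*k - 288*sqrt(2)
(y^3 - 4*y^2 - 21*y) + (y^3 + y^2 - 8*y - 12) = 2*y^3 - 3*y^2 - 29*y - 12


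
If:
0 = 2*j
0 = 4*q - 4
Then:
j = 0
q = 1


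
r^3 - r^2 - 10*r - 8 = (r - 4)*(r + 1)*(r + 2)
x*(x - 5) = x^2 - 5*x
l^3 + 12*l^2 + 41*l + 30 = (l + 1)*(l + 5)*(l + 6)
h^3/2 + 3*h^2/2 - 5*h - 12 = (h/2 + 1)*(h - 3)*(h + 4)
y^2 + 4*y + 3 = (y + 1)*(y + 3)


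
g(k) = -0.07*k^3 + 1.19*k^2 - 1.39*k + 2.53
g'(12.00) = -3.07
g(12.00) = 36.25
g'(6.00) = 5.33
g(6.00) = 21.91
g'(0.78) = 0.34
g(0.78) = 2.14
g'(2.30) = 2.97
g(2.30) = 4.78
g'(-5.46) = -20.65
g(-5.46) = 56.99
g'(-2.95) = -10.24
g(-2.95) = 18.78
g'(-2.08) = -7.25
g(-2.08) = 11.20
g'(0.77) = 0.32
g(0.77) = 2.13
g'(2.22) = 2.86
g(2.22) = 4.54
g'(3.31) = 4.19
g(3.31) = 8.43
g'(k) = -0.21*k^2 + 2.38*k - 1.39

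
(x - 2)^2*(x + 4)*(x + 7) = x^4 + 7*x^3 - 12*x^2 - 68*x + 112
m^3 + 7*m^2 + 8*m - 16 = (m - 1)*(m + 4)^2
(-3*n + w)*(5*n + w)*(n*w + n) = -15*n^3*w - 15*n^3 + 2*n^2*w^2 + 2*n^2*w + n*w^3 + n*w^2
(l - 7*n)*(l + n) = l^2 - 6*l*n - 7*n^2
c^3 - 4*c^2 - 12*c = c*(c - 6)*(c + 2)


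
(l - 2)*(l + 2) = l^2 - 4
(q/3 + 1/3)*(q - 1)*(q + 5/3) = q^3/3 + 5*q^2/9 - q/3 - 5/9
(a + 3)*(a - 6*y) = a^2 - 6*a*y + 3*a - 18*y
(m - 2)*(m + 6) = m^2 + 4*m - 12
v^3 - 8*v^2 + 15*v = v*(v - 5)*(v - 3)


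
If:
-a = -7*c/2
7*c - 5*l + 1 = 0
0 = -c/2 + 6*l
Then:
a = -42/79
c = -12/79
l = -1/79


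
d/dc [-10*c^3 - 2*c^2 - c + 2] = -30*c^2 - 4*c - 1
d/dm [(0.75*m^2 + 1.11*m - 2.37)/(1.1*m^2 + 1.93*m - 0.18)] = (0.2265*m^2 + 4.944*m + 4.3743)/(1.21*m^4 + 4.246*m^3 + 3.3289*m^2 - 0.6948*m + 0.0324)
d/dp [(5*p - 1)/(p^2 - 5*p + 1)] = p*(2 - 5*p)/(p^4 - 10*p^3 + 27*p^2 - 10*p + 1)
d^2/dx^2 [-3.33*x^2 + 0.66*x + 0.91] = -6.66000000000000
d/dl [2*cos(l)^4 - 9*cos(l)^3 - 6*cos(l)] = (-8*cos(l)^3 + 27*cos(l)^2 + 6)*sin(l)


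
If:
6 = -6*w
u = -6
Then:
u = -6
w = -1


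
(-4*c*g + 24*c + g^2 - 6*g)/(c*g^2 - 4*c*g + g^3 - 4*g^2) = (-4*c*g + 24*c + g^2 - 6*g)/(g*(c*g - 4*c + g^2 - 4*g))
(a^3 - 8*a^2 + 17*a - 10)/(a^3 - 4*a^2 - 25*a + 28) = (a^2 - 7*a + 10)/(a^2 - 3*a - 28)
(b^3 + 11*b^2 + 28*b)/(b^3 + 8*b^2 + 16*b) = (b + 7)/(b + 4)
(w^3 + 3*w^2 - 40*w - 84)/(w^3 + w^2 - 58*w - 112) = (w - 6)/(w - 8)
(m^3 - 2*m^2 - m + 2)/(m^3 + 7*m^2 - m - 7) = (m - 2)/(m + 7)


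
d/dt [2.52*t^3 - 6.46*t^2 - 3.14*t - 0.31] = 7.56*t^2 - 12.92*t - 3.14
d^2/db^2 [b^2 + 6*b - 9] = 2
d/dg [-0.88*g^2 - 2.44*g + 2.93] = -1.76*g - 2.44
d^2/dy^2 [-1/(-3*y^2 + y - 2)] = 2*(-9*y^2 + 3*y + (6*y - 1)^2 - 6)/(3*y^2 - y + 2)^3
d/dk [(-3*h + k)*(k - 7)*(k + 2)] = -6*h*k + 15*h + 3*k^2 - 10*k - 14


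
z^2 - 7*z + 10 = (z - 5)*(z - 2)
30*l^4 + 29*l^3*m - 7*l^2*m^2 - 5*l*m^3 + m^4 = (-5*l + m)*(-3*l + m)*(l + m)*(2*l + m)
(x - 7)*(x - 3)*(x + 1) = x^3 - 9*x^2 + 11*x + 21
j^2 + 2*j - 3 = (j - 1)*(j + 3)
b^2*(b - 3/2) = b^3 - 3*b^2/2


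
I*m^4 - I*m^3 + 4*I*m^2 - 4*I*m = m*(m - 2*I)*(m + 2*I)*(I*m - I)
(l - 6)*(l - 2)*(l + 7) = l^3 - l^2 - 44*l + 84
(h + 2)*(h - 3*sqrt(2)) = h^2 - 3*sqrt(2)*h + 2*h - 6*sqrt(2)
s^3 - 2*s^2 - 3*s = s*(s - 3)*(s + 1)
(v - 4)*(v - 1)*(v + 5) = v^3 - 21*v + 20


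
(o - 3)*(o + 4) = o^2 + o - 12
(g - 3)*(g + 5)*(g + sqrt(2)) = g^3 + sqrt(2)*g^2 + 2*g^2 - 15*g + 2*sqrt(2)*g - 15*sqrt(2)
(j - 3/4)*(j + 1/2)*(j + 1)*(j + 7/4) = j^4 + 5*j^3/2 + 11*j^2/16 - 47*j/32 - 21/32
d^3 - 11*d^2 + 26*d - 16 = (d - 8)*(d - 2)*(d - 1)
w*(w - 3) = w^2 - 3*w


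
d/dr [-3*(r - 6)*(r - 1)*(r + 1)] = -9*r^2 + 36*r + 3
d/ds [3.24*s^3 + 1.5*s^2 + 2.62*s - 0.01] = 9.72*s^2 + 3.0*s + 2.62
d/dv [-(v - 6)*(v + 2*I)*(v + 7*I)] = -3*v^2 + v*(12 - 18*I) + 14 + 54*I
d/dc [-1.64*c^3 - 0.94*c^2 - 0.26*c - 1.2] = -4.92*c^2 - 1.88*c - 0.26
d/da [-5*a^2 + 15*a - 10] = 15 - 10*a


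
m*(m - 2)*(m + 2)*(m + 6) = m^4 + 6*m^3 - 4*m^2 - 24*m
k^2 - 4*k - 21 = (k - 7)*(k + 3)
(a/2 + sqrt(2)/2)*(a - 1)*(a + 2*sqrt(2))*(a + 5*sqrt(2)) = a^4/2 - a^3/2 + 4*sqrt(2)*a^3 - 4*sqrt(2)*a^2 + 17*a^2 - 17*a + 10*sqrt(2)*a - 10*sqrt(2)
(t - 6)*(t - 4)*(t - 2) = t^3 - 12*t^2 + 44*t - 48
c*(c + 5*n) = c^2 + 5*c*n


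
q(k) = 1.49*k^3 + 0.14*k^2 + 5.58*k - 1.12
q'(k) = 4.47*k^2 + 0.28*k + 5.58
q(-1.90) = -21.44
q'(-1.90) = 21.18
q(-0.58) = -4.60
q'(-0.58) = 6.92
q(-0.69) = -5.39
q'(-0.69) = 7.51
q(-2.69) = -44.12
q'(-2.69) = 37.17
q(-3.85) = -105.56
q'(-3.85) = 70.76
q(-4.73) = -182.06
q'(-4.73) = 104.26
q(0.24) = 0.25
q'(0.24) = 5.90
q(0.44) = 1.49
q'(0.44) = 6.57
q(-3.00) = -56.83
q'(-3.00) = 44.97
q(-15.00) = -5082.07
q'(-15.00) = 1007.13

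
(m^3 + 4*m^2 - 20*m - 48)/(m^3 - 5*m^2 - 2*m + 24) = (m + 6)/(m - 3)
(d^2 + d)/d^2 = (d + 1)/d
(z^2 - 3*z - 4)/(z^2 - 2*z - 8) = (z + 1)/(z + 2)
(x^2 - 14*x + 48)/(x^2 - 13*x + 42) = (x - 8)/(x - 7)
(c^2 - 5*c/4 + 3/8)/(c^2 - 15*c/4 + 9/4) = (c - 1/2)/(c - 3)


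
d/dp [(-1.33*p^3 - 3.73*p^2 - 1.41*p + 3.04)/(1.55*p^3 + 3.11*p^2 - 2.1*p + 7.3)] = (1.6452*p^4 + 9.957*p^3 - 31.0449*p^2 - 73.3668*p - 3.909)/(2.4025*p^6 + 9.641*p^5 + 3.1621*p^4 + 9.568*p^3 + 49.816*p^2 - 30.66*p + 53.29)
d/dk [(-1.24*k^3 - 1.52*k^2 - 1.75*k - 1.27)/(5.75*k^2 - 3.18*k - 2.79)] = (-7.13*k^4 + 7.8864*k^3 + 25.2749*k^2 + 23.0866*k + 0.8439)/(33.0625*k^4 - 36.57*k^3 - 21.9726*k^2 + 17.7444*k + 7.7841)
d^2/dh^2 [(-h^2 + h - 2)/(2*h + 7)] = -142/(8*h^3 + 84*h^2 + 294*h + 343)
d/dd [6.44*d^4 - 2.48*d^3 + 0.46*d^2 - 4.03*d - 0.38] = 25.76*d^3 - 7.44*d^2 + 0.92*d - 4.03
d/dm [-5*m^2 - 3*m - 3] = -10*m - 3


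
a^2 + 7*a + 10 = (a + 2)*(a + 5)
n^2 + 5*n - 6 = (n - 1)*(n + 6)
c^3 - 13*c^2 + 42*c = c*(c - 7)*(c - 6)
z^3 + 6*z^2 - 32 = (z - 2)*(z + 4)^2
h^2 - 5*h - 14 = (h - 7)*(h + 2)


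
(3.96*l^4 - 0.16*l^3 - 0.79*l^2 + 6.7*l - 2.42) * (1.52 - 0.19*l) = -0.7524*l^5 + 6.0496*l^4 - 0.0931*l^3 - 2.4738*l^2 + 10.6438*l - 3.6784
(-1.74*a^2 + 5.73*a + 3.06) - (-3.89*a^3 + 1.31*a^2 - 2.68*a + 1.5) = 3.89*a^3 - 3.05*a^2 + 8.41*a + 1.56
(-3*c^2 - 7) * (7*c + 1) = -21*c^3 - 3*c^2 - 49*c - 7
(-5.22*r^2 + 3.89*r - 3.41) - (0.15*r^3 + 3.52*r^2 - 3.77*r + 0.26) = -0.15*r^3 - 8.74*r^2 + 7.66*r - 3.67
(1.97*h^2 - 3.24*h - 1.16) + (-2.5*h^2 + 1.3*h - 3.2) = -0.53*h^2 - 1.94*h - 4.36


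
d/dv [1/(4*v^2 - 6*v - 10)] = (3 - 4*v)/(2*(-2*v^2 + 3*v + 5)^2)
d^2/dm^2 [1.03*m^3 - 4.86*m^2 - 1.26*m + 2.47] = 6.18*m - 9.72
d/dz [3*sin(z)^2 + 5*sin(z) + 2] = (6*sin(z) + 5)*cos(z)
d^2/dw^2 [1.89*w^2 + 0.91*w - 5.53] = 3.78000000000000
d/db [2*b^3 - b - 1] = 6*b^2 - 1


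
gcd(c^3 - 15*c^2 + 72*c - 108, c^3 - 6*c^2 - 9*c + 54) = c^2 - 9*c + 18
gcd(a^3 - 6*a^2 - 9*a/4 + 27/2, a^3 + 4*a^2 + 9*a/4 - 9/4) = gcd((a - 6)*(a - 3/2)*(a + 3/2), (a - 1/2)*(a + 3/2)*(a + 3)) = a + 3/2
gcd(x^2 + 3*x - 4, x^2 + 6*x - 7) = x - 1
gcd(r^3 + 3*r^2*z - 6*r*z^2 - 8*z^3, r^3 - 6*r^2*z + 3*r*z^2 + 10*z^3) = -r^2 + r*z + 2*z^2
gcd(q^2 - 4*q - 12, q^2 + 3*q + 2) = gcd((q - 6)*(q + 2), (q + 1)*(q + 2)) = q + 2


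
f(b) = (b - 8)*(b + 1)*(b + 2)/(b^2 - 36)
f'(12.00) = 1.19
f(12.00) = 6.74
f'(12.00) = 1.19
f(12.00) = 6.74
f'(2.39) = 1.38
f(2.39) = 2.76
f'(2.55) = 1.46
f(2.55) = 2.98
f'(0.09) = 0.64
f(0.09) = 0.50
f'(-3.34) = -2.19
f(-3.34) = 1.43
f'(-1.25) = 0.14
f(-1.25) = -0.05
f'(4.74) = 6.68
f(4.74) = 9.32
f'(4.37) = 4.30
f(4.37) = 7.35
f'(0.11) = 0.64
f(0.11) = 0.51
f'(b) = -2*b*(b - 8)*(b + 1)*(b + 2)/(b^2 - 36)^2 + (b - 8)*(b + 1)/(b^2 - 36) + (b - 8)*(b + 2)/(b^2 - 36) + (b + 1)*(b + 2)/(b^2 - 36)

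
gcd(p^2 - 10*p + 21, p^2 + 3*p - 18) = p - 3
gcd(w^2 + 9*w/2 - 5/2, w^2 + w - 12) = 1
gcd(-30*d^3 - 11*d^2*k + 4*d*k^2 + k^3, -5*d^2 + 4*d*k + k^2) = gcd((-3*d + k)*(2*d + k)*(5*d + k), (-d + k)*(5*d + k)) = 5*d + k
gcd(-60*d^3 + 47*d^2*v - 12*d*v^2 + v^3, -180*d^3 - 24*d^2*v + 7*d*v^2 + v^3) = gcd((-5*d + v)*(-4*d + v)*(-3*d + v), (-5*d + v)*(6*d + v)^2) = -5*d + v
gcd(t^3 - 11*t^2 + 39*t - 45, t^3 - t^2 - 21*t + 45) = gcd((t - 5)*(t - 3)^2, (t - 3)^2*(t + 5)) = t^2 - 6*t + 9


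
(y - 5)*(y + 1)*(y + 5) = y^3 + y^2 - 25*y - 25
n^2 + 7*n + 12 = (n + 3)*(n + 4)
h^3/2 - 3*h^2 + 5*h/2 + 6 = (h/2 + 1/2)*(h - 4)*(h - 3)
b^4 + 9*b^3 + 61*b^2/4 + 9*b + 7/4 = (b + 1/2)^2*(b + 1)*(b + 7)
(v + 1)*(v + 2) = v^2 + 3*v + 2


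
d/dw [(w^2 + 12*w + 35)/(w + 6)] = (w^2 + 12*w + 37)/(w^2 + 12*w + 36)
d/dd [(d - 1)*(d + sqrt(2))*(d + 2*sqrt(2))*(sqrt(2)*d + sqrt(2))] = 4*sqrt(2)*d^3 + 18*d^2 + 6*sqrt(2)*d - 6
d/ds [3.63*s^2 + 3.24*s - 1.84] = 7.26*s + 3.24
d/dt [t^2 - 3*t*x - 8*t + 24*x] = 2*t - 3*x - 8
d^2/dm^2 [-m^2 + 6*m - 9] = -2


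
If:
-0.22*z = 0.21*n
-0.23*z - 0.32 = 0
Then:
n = 1.46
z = -1.39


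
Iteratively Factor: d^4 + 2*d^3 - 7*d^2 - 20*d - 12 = (d + 1)*(d^3 + d^2 - 8*d - 12) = (d - 3)*(d + 1)*(d^2 + 4*d + 4) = (d - 3)*(d + 1)*(d + 2)*(d + 2)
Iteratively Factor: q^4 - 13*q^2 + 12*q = (q - 3)*(q^3 + 3*q^2 - 4*q) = q*(q - 3)*(q^2 + 3*q - 4) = q*(q - 3)*(q - 1)*(q + 4)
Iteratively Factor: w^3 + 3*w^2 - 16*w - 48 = (w - 4)*(w^2 + 7*w + 12) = (w - 4)*(w + 3)*(w + 4)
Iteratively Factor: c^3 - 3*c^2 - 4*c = (c + 1)*(c^2 - 4*c) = (c - 4)*(c + 1)*(c)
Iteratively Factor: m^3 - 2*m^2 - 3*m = (m + 1)*(m^2 - 3*m) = (m - 3)*(m + 1)*(m)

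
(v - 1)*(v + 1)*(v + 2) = v^3 + 2*v^2 - v - 2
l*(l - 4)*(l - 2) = l^3 - 6*l^2 + 8*l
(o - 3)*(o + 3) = o^2 - 9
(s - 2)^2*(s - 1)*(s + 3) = s^4 - 2*s^3 - 7*s^2 + 20*s - 12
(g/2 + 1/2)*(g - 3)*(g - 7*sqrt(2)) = g^3/2 - 7*sqrt(2)*g^2/2 - g^2 - 3*g/2 + 7*sqrt(2)*g + 21*sqrt(2)/2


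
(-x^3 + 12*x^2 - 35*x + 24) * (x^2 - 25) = -x^5 + 12*x^4 - 10*x^3 - 276*x^2 + 875*x - 600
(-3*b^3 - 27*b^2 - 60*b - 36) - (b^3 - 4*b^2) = -4*b^3 - 23*b^2 - 60*b - 36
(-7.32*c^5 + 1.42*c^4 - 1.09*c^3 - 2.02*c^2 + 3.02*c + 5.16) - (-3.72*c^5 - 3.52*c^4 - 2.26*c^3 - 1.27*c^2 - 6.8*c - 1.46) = -3.6*c^5 + 4.94*c^4 + 1.17*c^3 - 0.75*c^2 + 9.82*c + 6.62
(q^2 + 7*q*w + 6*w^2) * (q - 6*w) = q^3 + q^2*w - 36*q*w^2 - 36*w^3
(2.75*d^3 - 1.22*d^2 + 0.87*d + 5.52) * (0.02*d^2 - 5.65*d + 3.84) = 0.055*d^5 - 15.5619*d^4 + 17.4704*d^3 - 9.4899*d^2 - 27.8472*d + 21.1968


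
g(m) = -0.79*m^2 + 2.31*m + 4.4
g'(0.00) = 2.31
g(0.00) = 4.40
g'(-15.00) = 26.01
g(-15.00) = -208.00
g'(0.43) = 1.63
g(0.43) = 5.25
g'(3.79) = -3.68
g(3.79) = 1.81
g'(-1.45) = 4.60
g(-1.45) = -0.61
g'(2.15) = -1.09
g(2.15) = 5.71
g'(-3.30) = 7.52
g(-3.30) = -11.83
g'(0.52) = 1.49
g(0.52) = 5.39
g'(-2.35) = 6.02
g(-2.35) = -5.39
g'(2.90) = -2.27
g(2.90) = 4.46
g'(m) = 2.31 - 1.58*m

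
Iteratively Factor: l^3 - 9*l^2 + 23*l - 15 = (l - 1)*(l^2 - 8*l + 15) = (l - 5)*(l - 1)*(l - 3)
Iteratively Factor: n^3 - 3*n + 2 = (n - 1)*(n^2 + n - 2) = (n - 1)^2*(n + 2)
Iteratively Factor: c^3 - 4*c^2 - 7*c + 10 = (c - 5)*(c^2 + c - 2) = (c - 5)*(c + 2)*(c - 1)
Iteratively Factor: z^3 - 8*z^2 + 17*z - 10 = (z - 5)*(z^2 - 3*z + 2) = (z - 5)*(z - 1)*(z - 2)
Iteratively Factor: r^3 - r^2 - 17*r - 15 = (r + 3)*(r^2 - 4*r - 5) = (r - 5)*(r + 3)*(r + 1)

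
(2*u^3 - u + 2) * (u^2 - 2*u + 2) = 2*u^5 - 4*u^4 + 3*u^3 + 4*u^2 - 6*u + 4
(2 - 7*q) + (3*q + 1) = 3 - 4*q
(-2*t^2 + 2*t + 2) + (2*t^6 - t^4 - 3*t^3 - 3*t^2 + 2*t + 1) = 2*t^6 - t^4 - 3*t^3 - 5*t^2 + 4*t + 3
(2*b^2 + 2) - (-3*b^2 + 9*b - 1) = 5*b^2 - 9*b + 3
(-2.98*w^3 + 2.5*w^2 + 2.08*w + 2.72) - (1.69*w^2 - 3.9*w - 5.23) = -2.98*w^3 + 0.81*w^2 + 5.98*w + 7.95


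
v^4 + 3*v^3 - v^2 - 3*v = v*(v - 1)*(v + 1)*(v + 3)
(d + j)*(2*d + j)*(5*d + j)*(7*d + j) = 70*d^4 + 129*d^3*j + 73*d^2*j^2 + 15*d*j^3 + j^4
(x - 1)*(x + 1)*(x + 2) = x^3 + 2*x^2 - x - 2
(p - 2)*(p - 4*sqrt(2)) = p^2 - 4*sqrt(2)*p - 2*p + 8*sqrt(2)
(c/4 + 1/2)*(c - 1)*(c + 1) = c^3/4 + c^2/2 - c/4 - 1/2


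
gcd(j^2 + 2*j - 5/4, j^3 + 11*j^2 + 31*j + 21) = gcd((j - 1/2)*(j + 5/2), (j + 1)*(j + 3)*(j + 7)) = 1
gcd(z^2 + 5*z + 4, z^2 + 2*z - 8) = z + 4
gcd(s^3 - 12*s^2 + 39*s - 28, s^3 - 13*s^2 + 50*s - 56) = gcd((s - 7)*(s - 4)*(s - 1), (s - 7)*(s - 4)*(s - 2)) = s^2 - 11*s + 28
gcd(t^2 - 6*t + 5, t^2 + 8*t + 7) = 1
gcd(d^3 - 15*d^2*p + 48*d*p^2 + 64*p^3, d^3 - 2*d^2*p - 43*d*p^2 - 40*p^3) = -d^2 + 7*d*p + 8*p^2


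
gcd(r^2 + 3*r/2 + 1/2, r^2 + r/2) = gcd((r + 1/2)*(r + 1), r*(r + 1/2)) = r + 1/2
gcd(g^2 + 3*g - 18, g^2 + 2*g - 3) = 1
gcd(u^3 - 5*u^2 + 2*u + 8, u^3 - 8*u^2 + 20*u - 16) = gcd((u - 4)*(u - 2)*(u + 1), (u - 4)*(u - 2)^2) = u^2 - 6*u + 8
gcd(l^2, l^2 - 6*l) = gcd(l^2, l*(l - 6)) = l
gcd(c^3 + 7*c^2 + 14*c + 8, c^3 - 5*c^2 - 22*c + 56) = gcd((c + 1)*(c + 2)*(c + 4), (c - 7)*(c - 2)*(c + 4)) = c + 4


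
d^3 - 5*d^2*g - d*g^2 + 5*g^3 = (d - 5*g)*(d - g)*(d + g)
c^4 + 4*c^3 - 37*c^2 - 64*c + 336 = (c - 4)*(c - 3)*(c + 4)*(c + 7)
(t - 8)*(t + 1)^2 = t^3 - 6*t^2 - 15*t - 8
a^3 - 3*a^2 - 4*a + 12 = (a - 3)*(a - 2)*(a + 2)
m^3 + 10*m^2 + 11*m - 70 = (m - 2)*(m + 5)*(m + 7)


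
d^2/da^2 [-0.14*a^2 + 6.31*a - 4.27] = -0.280000000000000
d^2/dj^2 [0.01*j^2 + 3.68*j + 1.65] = 0.0200000000000000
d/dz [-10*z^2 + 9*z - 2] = 9 - 20*z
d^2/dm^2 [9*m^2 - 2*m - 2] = 18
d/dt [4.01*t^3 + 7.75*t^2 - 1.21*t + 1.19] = 12.03*t^2 + 15.5*t - 1.21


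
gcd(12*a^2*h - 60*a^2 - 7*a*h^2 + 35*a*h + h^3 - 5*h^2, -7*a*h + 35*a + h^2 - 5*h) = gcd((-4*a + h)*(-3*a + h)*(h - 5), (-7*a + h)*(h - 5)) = h - 5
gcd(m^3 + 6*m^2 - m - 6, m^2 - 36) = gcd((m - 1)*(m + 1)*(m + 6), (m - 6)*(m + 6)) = m + 6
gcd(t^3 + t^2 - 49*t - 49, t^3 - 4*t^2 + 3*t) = 1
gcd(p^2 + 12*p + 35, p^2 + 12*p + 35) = p^2 + 12*p + 35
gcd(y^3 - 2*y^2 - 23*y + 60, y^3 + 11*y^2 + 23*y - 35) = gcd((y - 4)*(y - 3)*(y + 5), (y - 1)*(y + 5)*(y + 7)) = y + 5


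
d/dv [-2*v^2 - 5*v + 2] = -4*v - 5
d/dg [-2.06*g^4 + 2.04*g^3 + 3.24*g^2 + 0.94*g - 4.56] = -8.24*g^3 + 6.12*g^2 + 6.48*g + 0.94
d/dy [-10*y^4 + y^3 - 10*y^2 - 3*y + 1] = -40*y^3 + 3*y^2 - 20*y - 3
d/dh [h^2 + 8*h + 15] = 2*h + 8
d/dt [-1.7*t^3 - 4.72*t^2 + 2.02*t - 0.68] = -5.1*t^2 - 9.44*t + 2.02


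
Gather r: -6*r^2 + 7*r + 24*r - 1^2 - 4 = -6*r^2 + 31*r - 5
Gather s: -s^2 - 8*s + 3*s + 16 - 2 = -s^2 - 5*s + 14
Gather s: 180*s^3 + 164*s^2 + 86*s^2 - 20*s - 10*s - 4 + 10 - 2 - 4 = 180*s^3 + 250*s^2 - 30*s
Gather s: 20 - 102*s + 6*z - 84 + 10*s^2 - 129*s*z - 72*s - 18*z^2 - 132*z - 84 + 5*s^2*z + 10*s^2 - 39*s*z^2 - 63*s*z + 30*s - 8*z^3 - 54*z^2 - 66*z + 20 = s^2*(5*z + 20) + s*(-39*z^2 - 192*z - 144) - 8*z^3 - 72*z^2 - 192*z - 128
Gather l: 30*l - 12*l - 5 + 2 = 18*l - 3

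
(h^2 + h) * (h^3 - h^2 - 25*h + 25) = h^5 - 26*h^3 + 25*h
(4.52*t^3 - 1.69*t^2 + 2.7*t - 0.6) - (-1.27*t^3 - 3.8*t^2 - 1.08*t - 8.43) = 5.79*t^3 + 2.11*t^2 + 3.78*t + 7.83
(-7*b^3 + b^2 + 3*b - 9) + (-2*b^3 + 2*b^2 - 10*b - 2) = -9*b^3 + 3*b^2 - 7*b - 11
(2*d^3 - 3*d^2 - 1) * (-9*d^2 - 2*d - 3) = -18*d^5 + 23*d^4 + 18*d^2 + 2*d + 3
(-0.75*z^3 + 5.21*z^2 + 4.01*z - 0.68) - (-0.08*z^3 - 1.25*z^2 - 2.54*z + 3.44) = -0.67*z^3 + 6.46*z^2 + 6.55*z - 4.12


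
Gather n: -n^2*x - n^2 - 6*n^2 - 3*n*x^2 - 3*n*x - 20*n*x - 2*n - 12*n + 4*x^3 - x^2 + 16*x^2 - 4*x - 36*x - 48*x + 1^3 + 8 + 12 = n^2*(-x - 7) + n*(-3*x^2 - 23*x - 14) + 4*x^3 + 15*x^2 - 88*x + 21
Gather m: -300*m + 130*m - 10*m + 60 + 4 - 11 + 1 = 54 - 180*m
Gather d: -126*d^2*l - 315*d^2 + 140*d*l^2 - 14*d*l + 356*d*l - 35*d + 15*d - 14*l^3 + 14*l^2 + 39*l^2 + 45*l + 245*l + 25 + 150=d^2*(-126*l - 315) + d*(140*l^2 + 342*l - 20) - 14*l^3 + 53*l^2 + 290*l + 175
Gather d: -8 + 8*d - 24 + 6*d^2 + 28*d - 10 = 6*d^2 + 36*d - 42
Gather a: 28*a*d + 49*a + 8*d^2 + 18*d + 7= a*(28*d + 49) + 8*d^2 + 18*d + 7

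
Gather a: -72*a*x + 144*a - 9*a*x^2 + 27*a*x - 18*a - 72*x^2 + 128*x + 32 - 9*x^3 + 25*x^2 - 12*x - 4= a*(-9*x^2 - 45*x + 126) - 9*x^3 - 47*x^2 + 116*x + 28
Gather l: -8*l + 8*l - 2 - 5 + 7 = 0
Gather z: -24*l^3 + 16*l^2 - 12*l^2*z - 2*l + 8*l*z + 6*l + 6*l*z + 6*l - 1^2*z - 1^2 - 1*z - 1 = -24*l^3 + 16*l^2 + 10*l + z*(-12*l^2 + 14*l - 2) - 2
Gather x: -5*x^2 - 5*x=-5*x^2 - 5*x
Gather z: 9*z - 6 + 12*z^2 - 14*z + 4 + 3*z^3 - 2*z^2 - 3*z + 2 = 3*z^3 + 10*z^2 - 8*z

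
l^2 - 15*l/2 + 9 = (l - 6)*(l - 3/2)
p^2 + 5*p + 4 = (p + 1)*(p + 4)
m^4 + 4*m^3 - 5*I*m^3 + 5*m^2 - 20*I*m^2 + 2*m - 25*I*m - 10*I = (m + 2)*(m - 5*I)*(-I*m - I)*(I*m + I)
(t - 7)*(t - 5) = t^2 - 12*t + 35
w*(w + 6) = w^2 + 6*w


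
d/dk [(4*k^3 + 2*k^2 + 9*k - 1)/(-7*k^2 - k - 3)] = (-28*k^4 - 8*k^3 + 25*k^2 - 26*k - 28)/(49*k^4 + 14*k^3 + 43*k^2 + 6*k + 9)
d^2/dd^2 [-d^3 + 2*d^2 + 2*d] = 4 - 6*d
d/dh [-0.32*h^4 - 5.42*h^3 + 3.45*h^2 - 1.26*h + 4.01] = -1.28*h^3 - 16.26*h^2 + 6.9*h - 1.26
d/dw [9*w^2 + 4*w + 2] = 18*w + 4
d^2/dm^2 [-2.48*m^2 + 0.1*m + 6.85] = -4.96000000000000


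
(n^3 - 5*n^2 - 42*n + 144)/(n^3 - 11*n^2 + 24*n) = (n + 6)/n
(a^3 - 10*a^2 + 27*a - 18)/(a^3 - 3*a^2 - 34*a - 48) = (-a^3 + 10*a^2 - 27*a + 18)/(-a^3 + 3*a^2 + 34*a + 48)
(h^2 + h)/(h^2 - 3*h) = (h + 1)/(h - 3)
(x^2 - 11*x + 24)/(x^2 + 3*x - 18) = (x - 8)/(x + 6)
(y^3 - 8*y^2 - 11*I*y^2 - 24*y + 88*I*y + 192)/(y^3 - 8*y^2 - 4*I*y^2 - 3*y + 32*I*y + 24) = (y - 8*I)/(y - I)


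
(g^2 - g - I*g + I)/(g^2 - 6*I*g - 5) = (g - 1)/(g - 5*I)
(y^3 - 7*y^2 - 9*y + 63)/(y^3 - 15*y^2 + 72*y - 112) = (y^2 - 9)/(y^2 - 8*y + 16)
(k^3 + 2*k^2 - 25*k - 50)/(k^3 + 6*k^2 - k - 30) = (k^2 - 3*k - 10)/(k^2 + k - 6)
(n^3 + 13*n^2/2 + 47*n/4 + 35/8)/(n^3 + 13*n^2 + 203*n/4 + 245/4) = (n + 1/2)/(n + 7)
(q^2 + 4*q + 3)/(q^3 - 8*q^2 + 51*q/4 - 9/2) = 4*(q^2 + 4*q + 3)/(4*q^3 - 32*q^2 + 51*q - 18)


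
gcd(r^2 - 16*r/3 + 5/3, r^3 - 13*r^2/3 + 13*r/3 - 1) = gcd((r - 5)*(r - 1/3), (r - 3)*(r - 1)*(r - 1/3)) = r - 1/3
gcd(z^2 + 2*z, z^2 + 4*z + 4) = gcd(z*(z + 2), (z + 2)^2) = z + 2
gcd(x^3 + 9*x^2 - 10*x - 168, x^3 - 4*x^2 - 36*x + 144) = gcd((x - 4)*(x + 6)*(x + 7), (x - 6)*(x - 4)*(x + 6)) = x^2 + 2*x - 24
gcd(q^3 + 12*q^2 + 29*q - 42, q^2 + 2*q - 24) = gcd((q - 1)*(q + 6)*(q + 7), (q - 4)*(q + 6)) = q + 6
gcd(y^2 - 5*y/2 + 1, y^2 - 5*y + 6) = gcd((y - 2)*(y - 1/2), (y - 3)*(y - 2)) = y - 2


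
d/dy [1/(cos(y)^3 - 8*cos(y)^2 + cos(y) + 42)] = (3*cos(y)^2 - 16*cos(y) + 1)*sin(y)/(cos(y)^3 - 8*cos(y)^2 + cos(y) + 42)^2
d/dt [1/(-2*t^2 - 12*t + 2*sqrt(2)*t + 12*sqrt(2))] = (t - sqrt(2)/2 + 3)/(t^2 - sqrt(2)*t + 6*t - 6*sqrt(2))^2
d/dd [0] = 0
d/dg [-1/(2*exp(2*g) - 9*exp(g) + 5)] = (4*exp(g) - 9)*exp(g)/(2*exp(2*g) - 9*exp(g) + 5)^2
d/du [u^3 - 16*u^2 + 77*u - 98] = 3*u^2 - 32*u + 77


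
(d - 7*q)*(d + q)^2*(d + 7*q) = d^4 + 2*d^3*q - 48*d^2*q^2 - 98*d*q^3 - 49*q^4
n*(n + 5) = n^2 + 5*n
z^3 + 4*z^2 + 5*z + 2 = (z + 1)^2*(z + 2)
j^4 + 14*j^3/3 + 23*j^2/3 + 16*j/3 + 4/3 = (j + 2/3)*(j + 1)^2*(j + 2)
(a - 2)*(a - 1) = a^2 - 3*a + 2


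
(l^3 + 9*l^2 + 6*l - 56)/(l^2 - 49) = (l^2 + 2*l - 8)/(l - 7)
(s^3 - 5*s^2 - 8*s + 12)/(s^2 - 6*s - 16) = (s^2 - 7*s + 6)/(s - 8)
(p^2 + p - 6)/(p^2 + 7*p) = (p^2 + p - 6)/(p*(p + 7))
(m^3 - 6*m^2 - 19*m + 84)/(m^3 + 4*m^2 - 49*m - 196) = (m - 3)/(m + 7)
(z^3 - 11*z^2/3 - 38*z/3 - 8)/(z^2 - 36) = (3*z^2 + 7*z + 4)/(3*(z + 6))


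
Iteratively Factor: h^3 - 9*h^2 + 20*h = (h)*(h^2 - 9*h + 20) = h*(h - 5)*(h - 4)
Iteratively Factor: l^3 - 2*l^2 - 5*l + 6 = (l - 3)*(l^2 + l - 2) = (l - 3)*(l - 1)*(l + 2)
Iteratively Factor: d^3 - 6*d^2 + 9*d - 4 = (d - 4)*(d^2 - 2*d + 1) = (d - 4)*(d - 1)*(d - 1)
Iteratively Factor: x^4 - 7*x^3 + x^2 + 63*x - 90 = (x - 3)*(x^3 - 4*x^2 - 11*x + 30) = (x - 3)*(x - 2)*(x^2 - 2*x - 15) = (x - 5)*(x - 3)*(x - 2)*(x + 3)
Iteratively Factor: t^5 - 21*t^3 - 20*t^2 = (t + 1)*(t^4 - t^3 - 20*t^2) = (t + 1)*(t + 4)*(t^3 - 5*t^2) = (t - 5)*(t + 1)*(t + 4)*(t^2) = t*(t - 5)*(t + 1)*(t + 4)*(t)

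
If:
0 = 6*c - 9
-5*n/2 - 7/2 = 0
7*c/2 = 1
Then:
No Solution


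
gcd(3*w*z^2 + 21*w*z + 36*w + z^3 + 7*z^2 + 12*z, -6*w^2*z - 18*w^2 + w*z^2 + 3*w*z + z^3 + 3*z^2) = 3*w*z + 9*w + z^2 + 3*z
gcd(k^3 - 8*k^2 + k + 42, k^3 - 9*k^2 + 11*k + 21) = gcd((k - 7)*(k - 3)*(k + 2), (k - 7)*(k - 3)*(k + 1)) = k^2 - 10*k + 21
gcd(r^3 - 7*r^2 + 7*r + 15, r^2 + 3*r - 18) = r - 3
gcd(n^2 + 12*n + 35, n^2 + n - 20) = n + 5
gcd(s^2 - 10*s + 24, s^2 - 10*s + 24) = s^2 - 10*s + 24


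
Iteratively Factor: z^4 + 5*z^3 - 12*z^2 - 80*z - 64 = (z + 4)*(z^3 + z^2 - 16*z - 16) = (z + 4)^2*(z^2 - 3*z - 4) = (z + 1)*(z + 4)^2*(z - 4)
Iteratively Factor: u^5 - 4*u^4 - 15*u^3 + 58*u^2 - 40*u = (u)*(u^4 - 4*u^3 - 15*u^2 + 58*u - 40) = u*(u - 2)*(u^3 - 2*u^2 - 19*u + 20) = u*(u - 2)*(u - 1)*(u^2 - u - 20) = u*(u - 2)*(u - 1)*(u + 4)*(u - 5)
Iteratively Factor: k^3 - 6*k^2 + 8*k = (k - 2)*(k^2 - 4*k) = k*(k - 2)*(k - 4)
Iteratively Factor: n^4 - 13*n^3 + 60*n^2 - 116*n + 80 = (n - 4)*(n^3 - 9*n^2 + 24*n - 20) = (n - 4)*(n - 2)*(n^2 - 7*n + 10) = (n - 4)*(n - 2)^2*(n - 5)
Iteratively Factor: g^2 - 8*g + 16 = (g - 4)*(g - 4)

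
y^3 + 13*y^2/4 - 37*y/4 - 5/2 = (y - 2)*(y + 1/4)*(y + 5)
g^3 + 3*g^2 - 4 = (g - 1)*(g + 2)^2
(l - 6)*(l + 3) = l^2 - 3*l - 18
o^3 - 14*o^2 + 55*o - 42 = (o - 7)*(o - 6)*(o - 1)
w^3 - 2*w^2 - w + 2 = (w - 2)*(w - 1)*(w + 1)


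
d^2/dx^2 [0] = 0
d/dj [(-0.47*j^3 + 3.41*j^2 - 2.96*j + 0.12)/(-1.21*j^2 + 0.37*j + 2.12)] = (0.5687*j^4 - 0.347799999999999*j^3 - 5.3091*j^2 + 14.7488*j - 6.3196)/(1.4641*j^4 - 0.8954*j^3 - 4.9935*j^2 + 1.5688*j + 4.4944)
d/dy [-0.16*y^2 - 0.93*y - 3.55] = -0.32*y - 0.93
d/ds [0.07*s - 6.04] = 0.0700000000000000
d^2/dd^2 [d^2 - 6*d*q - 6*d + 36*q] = 2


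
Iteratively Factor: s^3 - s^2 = (s - 1)*(s^2) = s*(s - 1)*(s)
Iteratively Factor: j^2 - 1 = (j - 1)*(j + 1)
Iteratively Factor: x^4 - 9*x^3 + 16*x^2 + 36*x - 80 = (x + 2)*(x^3 - 11*x^2 + 38*x - 40) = (x - 2)*(x + 2)*(x^2 - 9*x + 20) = (x - 4)*(x - 2)*(x + 2)*(x - 5)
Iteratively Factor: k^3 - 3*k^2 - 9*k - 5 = (k + 1)*(k^2 - 4*k - 5) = (k - 5)*(k + 1)*(k + 1)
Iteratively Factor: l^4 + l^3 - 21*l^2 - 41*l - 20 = (l + 4)*(l^3 - 3*l^2 - 9*l - 5) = (l - 5)*(l + 4)*(l^2 + 2*l + 1) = (l - 5)*(l + 1)*(l + 4)*(l + 1)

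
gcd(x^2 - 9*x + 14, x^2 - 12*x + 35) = x - 7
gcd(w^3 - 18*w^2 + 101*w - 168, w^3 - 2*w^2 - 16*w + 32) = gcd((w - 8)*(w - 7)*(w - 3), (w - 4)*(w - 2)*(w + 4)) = 1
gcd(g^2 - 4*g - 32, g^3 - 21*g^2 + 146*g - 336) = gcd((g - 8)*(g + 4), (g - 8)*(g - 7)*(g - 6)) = g - 8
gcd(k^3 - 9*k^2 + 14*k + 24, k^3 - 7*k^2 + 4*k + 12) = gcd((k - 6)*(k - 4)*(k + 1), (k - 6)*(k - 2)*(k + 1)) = k^2 - 5*k - 6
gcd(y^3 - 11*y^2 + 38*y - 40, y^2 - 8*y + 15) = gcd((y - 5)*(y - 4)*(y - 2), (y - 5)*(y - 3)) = y - 5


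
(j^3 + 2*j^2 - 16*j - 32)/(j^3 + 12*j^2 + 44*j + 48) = (j - 4)/(j + 6)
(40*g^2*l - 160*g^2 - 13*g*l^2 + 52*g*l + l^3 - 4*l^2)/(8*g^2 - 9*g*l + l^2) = (5*g*l - 20*g - l^2 + 4*l)/(g - l)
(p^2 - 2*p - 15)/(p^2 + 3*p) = (p - 5)/p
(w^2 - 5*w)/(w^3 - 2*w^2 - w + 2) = w*(w - 5)/(w^3 - 2*w^2 - w + 2)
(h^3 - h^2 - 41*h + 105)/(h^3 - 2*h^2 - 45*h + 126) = (h - 5)/(h - 6)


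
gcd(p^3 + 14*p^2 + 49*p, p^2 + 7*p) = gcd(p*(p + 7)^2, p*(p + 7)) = p^2 + 7*p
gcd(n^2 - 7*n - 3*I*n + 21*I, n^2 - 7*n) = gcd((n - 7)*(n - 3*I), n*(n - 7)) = n - 7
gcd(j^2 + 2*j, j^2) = j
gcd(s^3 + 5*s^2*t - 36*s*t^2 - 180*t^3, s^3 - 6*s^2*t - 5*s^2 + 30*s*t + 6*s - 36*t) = s - 6*t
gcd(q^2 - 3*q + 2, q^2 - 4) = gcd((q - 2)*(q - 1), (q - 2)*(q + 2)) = q - 2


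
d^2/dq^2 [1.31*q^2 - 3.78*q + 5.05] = 2.62000000000000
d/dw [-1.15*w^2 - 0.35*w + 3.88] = -2.3*w - 0.35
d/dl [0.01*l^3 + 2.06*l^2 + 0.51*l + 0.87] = 0.03*l^2 + 4.12*l + 0.51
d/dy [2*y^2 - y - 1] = 4*y - 1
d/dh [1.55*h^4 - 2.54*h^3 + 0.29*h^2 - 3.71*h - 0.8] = 6.2*h^3 - 7.62*h^2 + 0.58*h - 3.71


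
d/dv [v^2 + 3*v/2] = 2*v + 3/2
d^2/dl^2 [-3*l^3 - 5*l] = -18*l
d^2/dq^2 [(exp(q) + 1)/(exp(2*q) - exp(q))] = (exp(3*q) + 5*exp(2*q) - 3*exp(q) + 1)*exp(-q)/(exp(3*q) - 3*exp(2*q) + 3*exp(q) - 1)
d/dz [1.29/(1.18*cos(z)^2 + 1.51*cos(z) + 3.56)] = (3.0444*cos(z) + 1.9479)*sin(z)/(1.18*cos(z)^2 + 1.51*cos(z) + 3.56)^2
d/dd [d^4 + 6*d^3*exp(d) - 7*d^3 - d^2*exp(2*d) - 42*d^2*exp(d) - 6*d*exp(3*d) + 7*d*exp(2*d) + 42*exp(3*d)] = 6*d^3*exp(d) + 4*d^3 - 2*d^2*exp(2*d) - 24*d^2*exp(d) - 21*d^2 - 18*d*exp(3*d) + 12*d*exp(2*d) - 84*d*exp(d) + 120*exp(3*d) + 7*exp(2*d)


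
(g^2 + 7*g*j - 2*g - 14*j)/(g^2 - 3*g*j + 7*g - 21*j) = (g^2 + 7*g*j - 2*g - 14*j)/(g^2 - 3*g*j + 7*g - 21*j)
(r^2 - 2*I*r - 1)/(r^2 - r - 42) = (-r^2 + 2*I*r + 1)/(-r^2 + r + 42)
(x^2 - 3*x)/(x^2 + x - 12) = x/(x + 4)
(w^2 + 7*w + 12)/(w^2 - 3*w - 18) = (w + 4)/(w - 6)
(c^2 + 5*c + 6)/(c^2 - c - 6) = (c + 3)/(c - 3)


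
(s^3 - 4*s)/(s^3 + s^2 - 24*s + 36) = s*(s + 2)/(s^2 + 3*s - 18)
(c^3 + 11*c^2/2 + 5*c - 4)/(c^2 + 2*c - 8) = (c^2 + 3*c/2 - 1)/(c - 2)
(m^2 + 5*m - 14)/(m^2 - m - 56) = (m - 2)/(m - 8)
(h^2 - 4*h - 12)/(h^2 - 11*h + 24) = (h^2 - 4*h - 12)/(h^2 - 11*h + 24)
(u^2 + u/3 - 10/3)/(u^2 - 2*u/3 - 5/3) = (u + 2)/(u + 1)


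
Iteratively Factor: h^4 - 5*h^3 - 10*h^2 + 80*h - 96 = (h - 4)*(h^3 - h^2 - 14*h + 24) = (h - 4)*(h - 2)*(h^2 + h - 12) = (h - 4)*(h - 3)*(h - 2)*(h + 4)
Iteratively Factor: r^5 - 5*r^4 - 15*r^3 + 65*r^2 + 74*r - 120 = (r - 5)*(r^4 - 15*r^2 - 10*r + 24) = (r - 5)*(r + 3)*(r^3 - 3*r^2 - 6*r + 8) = (r - 5)*(r - 1)*(r + 3)*(r^2 - 2*r - 8) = (r - 5)*(r - 1)*(r + 2)*(r + 3)*(r - 4)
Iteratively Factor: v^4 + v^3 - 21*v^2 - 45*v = (v)*(v^3 + v^2 - 21*v - 45) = v*(v - 5)*(v^2 + 6*v + 9) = v*(v - 5)*(v + 3)*(v + 3)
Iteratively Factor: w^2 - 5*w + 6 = (w - 3)*(w - 2)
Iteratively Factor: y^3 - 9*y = (y)*(y^2 - 9) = y*(y - 3)*(y + 3)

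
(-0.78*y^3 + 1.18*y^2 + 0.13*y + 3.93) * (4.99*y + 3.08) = -3.8922*y^4 + 3.4858*y^3 + 4.2831*y^2 + 20.0111*y + 12.1044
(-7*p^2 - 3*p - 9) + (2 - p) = -7*p^2 - 4*p - 7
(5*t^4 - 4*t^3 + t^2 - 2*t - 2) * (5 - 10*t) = -50*t^5 + 65*t^4 - 30*t^3 + 25*t^2 + 10*t - 10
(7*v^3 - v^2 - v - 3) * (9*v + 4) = 63*v^4 + 19*v^3 - 13*v^2 - 31*v - 12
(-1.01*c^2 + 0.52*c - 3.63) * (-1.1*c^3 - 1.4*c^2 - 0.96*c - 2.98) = 1.111*c^5 + 0.842*c^4 + 4.2346*c^3 + 7.5926*c^2 + 1.9352*c + 10.8174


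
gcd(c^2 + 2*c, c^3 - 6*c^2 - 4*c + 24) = c + 2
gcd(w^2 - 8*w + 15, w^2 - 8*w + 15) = w^2 - 8*w + 15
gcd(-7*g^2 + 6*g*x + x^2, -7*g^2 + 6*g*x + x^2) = -7*g^2 + 6*g*x + x^2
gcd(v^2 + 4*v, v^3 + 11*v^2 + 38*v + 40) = v + 4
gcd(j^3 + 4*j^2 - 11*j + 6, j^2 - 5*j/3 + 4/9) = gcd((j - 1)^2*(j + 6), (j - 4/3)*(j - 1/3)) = 1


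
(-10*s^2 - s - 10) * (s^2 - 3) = -10*s^4 - s^3 + 20*s^2 + 3*s + 30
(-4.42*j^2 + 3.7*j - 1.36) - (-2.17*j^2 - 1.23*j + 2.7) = -2.25*j^2 + 4.93*j - 4.06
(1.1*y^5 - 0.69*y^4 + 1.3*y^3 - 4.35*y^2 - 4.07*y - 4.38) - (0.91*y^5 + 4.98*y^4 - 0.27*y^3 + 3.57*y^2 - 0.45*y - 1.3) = 0.19*y^5 - 5.67*y^4 + 1.57*y^3 - 7.92*y^2 - 3.62*y - 3.08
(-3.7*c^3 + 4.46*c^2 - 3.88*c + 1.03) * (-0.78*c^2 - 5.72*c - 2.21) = 2.886*c^5 + 17.6852*c^4 - 14.3078*c^3 + 11.5336*c^2 + 2.6832*c - 2.2763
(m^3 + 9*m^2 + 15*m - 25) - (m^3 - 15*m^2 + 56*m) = 24*m^2 - 41*m - 25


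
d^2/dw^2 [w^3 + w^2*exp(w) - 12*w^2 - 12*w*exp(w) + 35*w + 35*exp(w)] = w^2*exp(w) - 8*w*exp(w) + 6*w + 13*exp(w) - 24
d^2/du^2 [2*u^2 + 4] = 4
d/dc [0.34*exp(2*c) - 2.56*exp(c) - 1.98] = (0.68*exp(c) - 2.56)*exp(c)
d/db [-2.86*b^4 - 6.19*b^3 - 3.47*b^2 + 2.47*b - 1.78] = -11.44*b^3 - 18.57*b^2 - 6.94*b + 2.47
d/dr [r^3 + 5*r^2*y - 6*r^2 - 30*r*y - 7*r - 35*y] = 3*r^2 + 10*r*y - 12*r - 30*y - 7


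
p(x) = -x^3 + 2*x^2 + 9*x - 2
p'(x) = -3*x^2 + 4*x + 9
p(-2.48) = 3.23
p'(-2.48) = -19.37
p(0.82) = 6.17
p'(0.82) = 10.26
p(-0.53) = -6.06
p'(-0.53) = 6.04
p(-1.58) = -7.28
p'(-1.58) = -4.81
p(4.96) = -30.18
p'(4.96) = -44.96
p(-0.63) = -6.63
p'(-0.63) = 5.29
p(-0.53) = -6.06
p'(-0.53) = 6.04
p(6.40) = -124.62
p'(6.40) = -88.28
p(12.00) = -1334.00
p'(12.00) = -375.00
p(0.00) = -2.00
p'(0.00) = 9.00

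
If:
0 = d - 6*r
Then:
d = 6*r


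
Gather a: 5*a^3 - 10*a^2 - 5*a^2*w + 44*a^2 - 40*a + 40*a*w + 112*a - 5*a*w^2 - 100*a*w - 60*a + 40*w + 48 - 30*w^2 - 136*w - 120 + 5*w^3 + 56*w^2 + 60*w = 5*a^3 + a^2*(34 - 5*w) + a*(-5*w^2 - 60*w + 12) + 5*w^3 + 26*w^2 - 36*w - 72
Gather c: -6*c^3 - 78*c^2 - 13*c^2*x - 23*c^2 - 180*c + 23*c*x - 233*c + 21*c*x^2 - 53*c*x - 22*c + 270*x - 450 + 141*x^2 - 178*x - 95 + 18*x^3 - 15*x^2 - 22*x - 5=-6*c^3 + c^2*(-13*x - 101) + c*(21*x^2 - 30*x - 435) + 18*x^3 + 126*x^2 + 70*x - 550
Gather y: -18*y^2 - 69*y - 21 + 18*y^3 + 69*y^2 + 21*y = 18*y^3 + 51*y^2 - 48*y - 21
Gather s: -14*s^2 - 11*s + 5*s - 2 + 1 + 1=-14*s^2 - 6*s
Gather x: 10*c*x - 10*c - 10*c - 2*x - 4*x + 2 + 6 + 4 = -20*c + x*(10*c - 6) + 12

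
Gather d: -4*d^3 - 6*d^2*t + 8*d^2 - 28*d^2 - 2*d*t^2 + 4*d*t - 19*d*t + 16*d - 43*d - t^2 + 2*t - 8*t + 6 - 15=-4*d^3 + d^2*(-6*t - 20) + d*(-2*t^2 - 15*t - 27) - t^2 - 6*t - 9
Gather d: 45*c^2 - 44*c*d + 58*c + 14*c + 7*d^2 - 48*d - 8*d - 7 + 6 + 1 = 45*c^2 + 72*c + 7*d^2 + d*(-44*c - 56)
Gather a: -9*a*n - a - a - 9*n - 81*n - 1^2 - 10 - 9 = a*(-9*n - 2) - 90*n - 20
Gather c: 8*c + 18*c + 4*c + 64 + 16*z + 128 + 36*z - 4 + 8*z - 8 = 30*c + 60*z + 180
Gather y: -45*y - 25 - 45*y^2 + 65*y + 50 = -45*y^2 + 20*y + 25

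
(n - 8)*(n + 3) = n^2 - 5*n - 24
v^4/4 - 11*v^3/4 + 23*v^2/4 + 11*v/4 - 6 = (v/4 + 1/4)*(v - 8)*(v - 3)*(v - 1)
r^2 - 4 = (r - 2)*(r + 2)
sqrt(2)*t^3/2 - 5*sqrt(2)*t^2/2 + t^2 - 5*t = t*(t - 5)*(sqrt(2)*t/2 + 1)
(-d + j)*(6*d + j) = -6*d^2 + 5*d*j + j^2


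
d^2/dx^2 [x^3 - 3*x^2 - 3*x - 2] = 6*x - 6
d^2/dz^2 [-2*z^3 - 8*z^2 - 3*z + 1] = -12*z - 16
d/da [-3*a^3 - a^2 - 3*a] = -9*a^2 - 2*a - 3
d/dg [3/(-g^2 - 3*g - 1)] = 3*(2*g + 3)/(g^2 + 3*g + 1)^2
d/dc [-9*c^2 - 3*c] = -18*c - 3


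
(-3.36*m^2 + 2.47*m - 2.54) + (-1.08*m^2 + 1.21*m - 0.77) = -4.44*m^2 + 3.68*m - 3.31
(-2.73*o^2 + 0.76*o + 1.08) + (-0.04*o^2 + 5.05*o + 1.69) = -2.77*o^2 + 5.81*o + 2.77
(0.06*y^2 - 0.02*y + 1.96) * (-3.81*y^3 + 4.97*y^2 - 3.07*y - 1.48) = -0.2286*y^5 + 0.3744*y^4 - 7.7512*y^3 + 9.7138*y^2 - 5.9876*y - 2.9008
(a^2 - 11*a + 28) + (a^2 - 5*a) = 2*a^2 - 16*a + 28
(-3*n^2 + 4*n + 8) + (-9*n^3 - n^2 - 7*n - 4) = -9*n^3 - 4*n^2 - 3*n + 4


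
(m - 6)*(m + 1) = m^2 - 5*m - 6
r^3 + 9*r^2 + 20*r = r*(r + 4)*(r + 5)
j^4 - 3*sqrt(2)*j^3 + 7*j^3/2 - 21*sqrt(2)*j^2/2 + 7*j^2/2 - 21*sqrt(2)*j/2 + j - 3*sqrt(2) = (j + 1/2)*(j + 1)*(j + 2)*(j - 3*sqrt(2))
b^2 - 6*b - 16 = (b - 8)*(b + 2)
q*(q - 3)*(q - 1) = q^3 - 4*q^2 + 3*q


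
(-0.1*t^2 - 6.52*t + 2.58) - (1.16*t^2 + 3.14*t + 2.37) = -1.26*t^2 - 9.66*t + 0.21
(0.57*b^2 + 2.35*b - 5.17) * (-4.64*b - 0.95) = -2.6448*b^3 - 11.4455*b^2 + 21.7563*b + 4.9115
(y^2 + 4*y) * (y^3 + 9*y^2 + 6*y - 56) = y^5 + 13*y^4 + 42*y^3 - 32*y^2 - 224*y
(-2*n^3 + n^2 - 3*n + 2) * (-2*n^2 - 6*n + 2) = 4*n^5 + 10*n^4 - 4*n^3 + 16*n^2 - 18*n + 4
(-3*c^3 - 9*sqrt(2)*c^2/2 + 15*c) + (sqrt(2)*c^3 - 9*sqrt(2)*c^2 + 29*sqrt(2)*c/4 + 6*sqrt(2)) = -3*c^3 + sqrt(2)*c^3 - 27*sqrt(2)*c^2/2 + 29*sqrt(2)*c/4 + 15*c + 6*sqrt(2)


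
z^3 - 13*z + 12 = (z - 3)*(z - 1)*(z + 4)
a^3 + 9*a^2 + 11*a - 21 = (a - 1)*(a + 3)*(a + 7)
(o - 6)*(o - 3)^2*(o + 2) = o^4 - 10*o^3 + 21*o^2 + 36*o - 108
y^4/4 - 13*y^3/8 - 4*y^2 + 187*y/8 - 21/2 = (y/4 + 1)*(y - 7)*(y - 3)*(y - 1/2)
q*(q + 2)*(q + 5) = q^3 + 7*q^2 + 10*q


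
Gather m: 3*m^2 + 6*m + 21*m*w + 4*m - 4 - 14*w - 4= 3*m^2 + m*(21*w + 10) - 14*w - 8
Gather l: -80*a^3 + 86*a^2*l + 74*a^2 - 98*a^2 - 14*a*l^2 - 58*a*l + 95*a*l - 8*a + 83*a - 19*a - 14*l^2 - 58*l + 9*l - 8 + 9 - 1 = -80*a^3 - 24*a^2 + 56*a + l^2*(-14*a - 14) + l*(86*a^2 + 37*a - 49)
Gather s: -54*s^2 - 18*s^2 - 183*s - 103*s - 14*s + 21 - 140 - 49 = -72*s^2 - 300*s - 168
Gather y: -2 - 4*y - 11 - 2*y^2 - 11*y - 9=-2*y^2 - 15*y - 22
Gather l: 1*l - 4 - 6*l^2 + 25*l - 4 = -6*l^2 + 26*l - 8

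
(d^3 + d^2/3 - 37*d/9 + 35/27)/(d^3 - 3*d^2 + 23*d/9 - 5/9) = (d + 7/3)/(d - 1)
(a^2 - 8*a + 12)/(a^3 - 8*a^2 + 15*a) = (a^2 - 8*a + 12)/(a*(a^2 - 8*a + 15))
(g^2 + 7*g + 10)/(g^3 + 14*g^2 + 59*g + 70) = 1/(g + 7)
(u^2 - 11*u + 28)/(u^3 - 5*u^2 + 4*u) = (u - 7)/(u*(u - 1))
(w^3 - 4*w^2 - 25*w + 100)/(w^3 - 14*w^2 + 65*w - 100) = (w + 5)/(w - 5)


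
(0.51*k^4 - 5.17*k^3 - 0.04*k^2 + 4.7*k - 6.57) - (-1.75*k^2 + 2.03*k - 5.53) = 0.51*k^4 - 5.17*k^3 + 1.71*k^2 + 2.67*k - 1.04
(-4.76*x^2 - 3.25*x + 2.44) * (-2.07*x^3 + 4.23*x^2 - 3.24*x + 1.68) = 9.8532*x^5 - 13.4073*x^4 - 3.3759*x^3 + 12.8544*x^2 - 13.3656*x + 4.0992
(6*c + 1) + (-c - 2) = 5*c - 1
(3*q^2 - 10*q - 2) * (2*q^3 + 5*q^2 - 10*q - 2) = 6*q^5 - 5*q^4 - 84*q^3 + 84*q^2 + 40*q + 4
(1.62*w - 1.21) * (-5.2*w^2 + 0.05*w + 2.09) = -8.424*w^3 + 6.373*w^2 + 3.3253*w - 2.5289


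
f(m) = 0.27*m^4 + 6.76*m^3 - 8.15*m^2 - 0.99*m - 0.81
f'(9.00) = 2282.31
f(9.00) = 6029.64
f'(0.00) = -0.99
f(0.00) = -0.81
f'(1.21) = 10.89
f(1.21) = -1.39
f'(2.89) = 147.35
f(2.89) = 110.26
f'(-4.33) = 362.14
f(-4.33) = -603.21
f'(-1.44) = 61.31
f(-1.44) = -35.31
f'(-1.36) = 55.97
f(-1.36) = -30.62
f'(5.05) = 572.98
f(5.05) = 832.55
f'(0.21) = -3.51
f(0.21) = -1.31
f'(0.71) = -1.95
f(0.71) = -3.13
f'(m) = 1.08*m^3 + 20.28*m^2 - 16.3*m - 0.99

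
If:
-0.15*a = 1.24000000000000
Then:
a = -8.27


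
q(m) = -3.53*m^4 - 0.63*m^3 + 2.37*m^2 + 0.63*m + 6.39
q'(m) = -14.12*m^3 - 1.89*m^2 + 4.74*m + 0.63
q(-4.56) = -1413.75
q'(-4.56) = 1278.56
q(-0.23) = 6.37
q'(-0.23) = -0.39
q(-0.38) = 6.45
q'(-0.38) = -0.67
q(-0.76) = 6.38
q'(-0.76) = 2.13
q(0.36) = 6.84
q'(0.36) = 1.43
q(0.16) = 6.55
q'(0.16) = 1.28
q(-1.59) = -8.65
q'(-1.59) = 45.07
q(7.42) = -10815.98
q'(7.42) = -5836.54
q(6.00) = -4615.47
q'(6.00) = -3088.89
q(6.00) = -4615.47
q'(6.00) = -3088.89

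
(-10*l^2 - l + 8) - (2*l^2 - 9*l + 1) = -12*l^2 + 8*l + 7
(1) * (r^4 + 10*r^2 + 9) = r^4 + 10*r^2 + 9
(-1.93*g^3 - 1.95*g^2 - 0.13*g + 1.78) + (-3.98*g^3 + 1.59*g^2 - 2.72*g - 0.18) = -5.91*g^3 - 0.36*g^2 - 2.85*g + 1.6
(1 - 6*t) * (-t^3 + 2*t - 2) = 6*t^4 - t^3 - 12*t^2 + 14*t - 2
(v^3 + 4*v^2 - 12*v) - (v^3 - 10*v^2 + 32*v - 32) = 14*v^2 - 44*v + 32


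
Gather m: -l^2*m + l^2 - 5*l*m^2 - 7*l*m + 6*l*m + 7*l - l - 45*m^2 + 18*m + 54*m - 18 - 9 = l^2 + 6*l + m^2*(-5*l - 45) + m*(-l^2 - l + 72) - 27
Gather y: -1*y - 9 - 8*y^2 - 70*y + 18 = -8*y^2 - 71*y + 9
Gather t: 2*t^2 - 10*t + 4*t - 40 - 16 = 2*t^2 - 6*t - 56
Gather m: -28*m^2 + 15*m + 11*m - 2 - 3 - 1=-28*m^2 + 26*m - 6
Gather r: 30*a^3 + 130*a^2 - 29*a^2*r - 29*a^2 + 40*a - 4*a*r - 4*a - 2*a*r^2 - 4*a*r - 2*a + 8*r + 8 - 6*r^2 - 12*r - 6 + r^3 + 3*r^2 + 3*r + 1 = 30*a^3 + 101*a^2 + 34*a + r^3 + r^2*(-2*a - 3) + r*(-29*a^2 - 8*a - 1) + 3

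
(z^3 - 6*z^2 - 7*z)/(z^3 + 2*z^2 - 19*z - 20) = z*(z - 7)/(z^2 + z - 20)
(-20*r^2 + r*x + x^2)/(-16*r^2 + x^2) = (5*r + x)/(4*r + x)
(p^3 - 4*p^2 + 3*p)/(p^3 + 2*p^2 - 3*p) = (p - 3)/(p + 3)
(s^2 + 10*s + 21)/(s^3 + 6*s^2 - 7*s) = (s + 3)/(s*(s - 1))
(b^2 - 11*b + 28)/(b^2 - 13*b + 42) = (b - 4)/(b - 6)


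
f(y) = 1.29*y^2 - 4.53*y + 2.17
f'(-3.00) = -12.27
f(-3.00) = 27.37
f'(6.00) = 10.95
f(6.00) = 21.43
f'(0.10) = -4.27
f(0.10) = 1.73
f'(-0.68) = -6.28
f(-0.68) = 5.85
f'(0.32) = -3.70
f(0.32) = 0.85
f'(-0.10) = -4.79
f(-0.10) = 2.64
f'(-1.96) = -9.59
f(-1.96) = 16.00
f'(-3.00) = -12.27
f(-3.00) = 27.37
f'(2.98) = 3.16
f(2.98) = 0.13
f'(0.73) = -2.65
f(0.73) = -0.45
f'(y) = 2.58*y - 4.53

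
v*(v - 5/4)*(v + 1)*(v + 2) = v^4 + 7*v^3/4 - 7*v^2/4 - 5*v/2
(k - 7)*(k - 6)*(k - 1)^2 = k^4 - 15*k^3 + 69*k^2 - 97*k + 42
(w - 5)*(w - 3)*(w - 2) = w^3 - 10*w^2 + 31*w - 30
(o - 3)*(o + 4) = o^2 + o - 12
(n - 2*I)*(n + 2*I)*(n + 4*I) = n^3 + 4*I*n^2 + 4*n + 16*I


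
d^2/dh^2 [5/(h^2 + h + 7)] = 10*(-h^2 - h + (2*h + 1)^2 - 7)/(h^2 + h + 7)^3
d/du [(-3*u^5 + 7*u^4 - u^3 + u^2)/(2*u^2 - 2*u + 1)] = u*(-18*u^5 + 52*u^4 - 59*u^3 + 32*u^2 - 5*u + 2)/(4*u^4 - 8*u^3 + 8*u^2 - 4*u + 1)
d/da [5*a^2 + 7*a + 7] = 10*a + 7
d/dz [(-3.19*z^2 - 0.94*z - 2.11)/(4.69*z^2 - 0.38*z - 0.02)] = (5.6208*z^2 + 19.9194*z - 0.783)/(21.9961*z^4 - 3.5644*z^3 - 0.0432*z^2 + 0.0152*z + 0.0004)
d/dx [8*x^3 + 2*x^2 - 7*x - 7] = 24*x^2 + 4*x - 7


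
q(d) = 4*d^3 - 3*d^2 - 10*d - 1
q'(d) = 12*d^2 - 6*d - 10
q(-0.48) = 2.67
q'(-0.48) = -4.36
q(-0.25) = 1.25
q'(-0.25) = -7.75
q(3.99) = 165.42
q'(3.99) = 157.10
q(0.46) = -5.85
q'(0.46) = -10.22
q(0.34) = -4.59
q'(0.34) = -10.65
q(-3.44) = -164.93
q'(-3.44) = 152.64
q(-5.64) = -757.65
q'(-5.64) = 405.56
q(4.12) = 186.61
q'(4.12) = 168.97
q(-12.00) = -7225.00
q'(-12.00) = 1790.00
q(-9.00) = -3070.00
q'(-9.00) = 1016.00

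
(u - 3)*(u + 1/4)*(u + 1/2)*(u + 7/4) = u^4 - u^3/2 - 97*u^2/16 - 131*u/32 - 21/32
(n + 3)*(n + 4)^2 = n^3 + 11*n^2 + 40*n + 48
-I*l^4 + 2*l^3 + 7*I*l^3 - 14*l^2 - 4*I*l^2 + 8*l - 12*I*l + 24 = (l - 6)*(l - 2)*(l + 2*I)*(-I*l - I)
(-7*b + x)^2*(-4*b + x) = -196*b^3 + 105*b^2*x - 18*b*x^2 + x^3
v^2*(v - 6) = v^3 - 6*v^2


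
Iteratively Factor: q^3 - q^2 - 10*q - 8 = (q - 4)*(q^2 + 3*q + 2) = (q - 4)*(q + 1)*(q + 2)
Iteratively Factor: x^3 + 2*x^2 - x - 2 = (x + 1)*(x^2 + x - 2) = (x - 1)*(x + 1)*(x + 2)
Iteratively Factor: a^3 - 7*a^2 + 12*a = (a - 3)*(a^2 - 4*a) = a*(a - 3)*(a - 4)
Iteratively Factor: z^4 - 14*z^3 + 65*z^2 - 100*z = (z)*(z^3 - 14*z^2 + 65*z - 100) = z*(z - 4)*(z^2 - 10*z + 25) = z*(z - 5)*(z - 4)*(z - 5)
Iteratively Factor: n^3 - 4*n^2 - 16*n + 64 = (n - 4)*(n^2 - 16) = (n - 4)*(n + 4)*(n - 4)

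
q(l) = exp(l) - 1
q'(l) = exp(l)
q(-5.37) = -1.00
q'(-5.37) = 0.00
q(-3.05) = -0.95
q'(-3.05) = 0.05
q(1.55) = 3.71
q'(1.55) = 4.71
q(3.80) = 43.70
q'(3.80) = 44.70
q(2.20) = 8.03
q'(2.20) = 9.03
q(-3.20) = -0.96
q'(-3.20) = 0.04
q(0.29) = 0.34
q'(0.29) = 1.34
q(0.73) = 1.08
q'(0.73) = 2.08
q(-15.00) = -1.00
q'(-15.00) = 0.00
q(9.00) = 8102.08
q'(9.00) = 8103.08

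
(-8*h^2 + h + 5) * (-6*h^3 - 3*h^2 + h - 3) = 48*h^5 + 18*h^4 - 41*h^3 + 10*h^2 + 2*h - 15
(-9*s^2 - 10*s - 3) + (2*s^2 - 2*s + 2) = -7*s^2 - 12*s - 1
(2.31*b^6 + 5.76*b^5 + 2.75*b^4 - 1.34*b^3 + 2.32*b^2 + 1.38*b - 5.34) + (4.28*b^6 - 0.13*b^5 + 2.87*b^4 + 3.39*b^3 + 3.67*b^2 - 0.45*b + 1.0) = 6.59*b^6 + 5.63*b^5 + 5.62*b^4 + 2.05*b^3 + 5.99*b^2 + 0.93*b - 4.34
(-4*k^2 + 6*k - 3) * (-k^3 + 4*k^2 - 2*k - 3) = 4*k^5 - 22*k^4 + 35*k^3 - 12*k^2 - 12*k + 9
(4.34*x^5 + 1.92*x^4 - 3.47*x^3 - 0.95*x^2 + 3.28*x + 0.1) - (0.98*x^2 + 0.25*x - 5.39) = 4.34*x^5 + 1.92*x^4 - 3.47*x^3 - 1.93*x^2 + 3.03*x + 5.49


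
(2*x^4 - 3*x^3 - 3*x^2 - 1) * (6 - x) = -2*x^5 + 15*x^4 - 15*x^3 - 18*x^2 + x - 6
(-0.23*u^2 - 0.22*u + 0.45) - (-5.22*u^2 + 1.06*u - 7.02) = 4.99*u^2 - 1.28*u + 7.47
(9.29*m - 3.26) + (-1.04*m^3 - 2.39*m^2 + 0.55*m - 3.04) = -1.04*m^3 - 2.39*m^2 + 9.84*m - 6.3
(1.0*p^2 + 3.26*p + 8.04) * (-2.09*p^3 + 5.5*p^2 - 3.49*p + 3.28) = -2.09*p^5 - 1.3134*p^4 - 2.3636*p^3 + 36.1226*p^2 - 17.3668*p + 26.3712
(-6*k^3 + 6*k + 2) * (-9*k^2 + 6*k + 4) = 54*k^5 - 36*k^4 - 78*k^3 + 18*k^2 + 36*k + 8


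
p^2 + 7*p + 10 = (p + 2)*(p + 5)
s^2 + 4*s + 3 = (s + 1)*(s + 3)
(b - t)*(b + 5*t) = b^2 + 4*b*t - 5*t^2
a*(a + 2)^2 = a^3 + 4*a^2 + 4*a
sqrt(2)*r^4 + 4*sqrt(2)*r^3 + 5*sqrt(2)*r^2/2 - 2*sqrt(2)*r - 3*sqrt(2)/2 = (r + 1)*(r + 3)*(r - sqrt(2)/2)*(sqrt(2)*r + 1)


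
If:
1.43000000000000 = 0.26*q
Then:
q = 5.50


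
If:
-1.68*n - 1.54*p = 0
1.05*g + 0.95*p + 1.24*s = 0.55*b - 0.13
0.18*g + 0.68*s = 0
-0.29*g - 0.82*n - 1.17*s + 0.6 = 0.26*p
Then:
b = -4.69604519774011*s - 1.87149460708783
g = -3.77777777777778*s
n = 1.11864406779661 - 0.13879472693032*s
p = 0.151412429378531*s - 1.22033898305085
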